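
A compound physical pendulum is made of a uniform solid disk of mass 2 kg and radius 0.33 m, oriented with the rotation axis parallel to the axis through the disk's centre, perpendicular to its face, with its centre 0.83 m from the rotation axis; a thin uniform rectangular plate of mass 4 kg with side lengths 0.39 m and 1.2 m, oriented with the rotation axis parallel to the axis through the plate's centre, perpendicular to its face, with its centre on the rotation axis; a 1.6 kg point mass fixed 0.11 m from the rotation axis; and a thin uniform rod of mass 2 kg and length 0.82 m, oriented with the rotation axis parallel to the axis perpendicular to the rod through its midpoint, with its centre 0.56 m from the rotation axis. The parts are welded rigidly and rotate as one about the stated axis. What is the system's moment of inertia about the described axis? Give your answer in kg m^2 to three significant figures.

2.78

Solid disk: I_cm = (1/2)MR² = (1/2)(2)(0.33)² = 0.1089 kg m^2; centre at d = 0.83 m, so the parallel axis theorem gives I = 0.1089 + (2)(0.83)² = 1.4867 kg m^2.
Rectangular plate: I_cm = (1/12)M(a²+b²) = (1/12)(4)[(0.39)² + (1.2)²] = 0.5307 kg m^2; axis through the centre, so I = 0.5307 kg m^2.
Point mass: I_cm = 0; centre at d = 0.11 m, so the parallel axis theorem gives I = 0 + (1.6)(0.11)² = 0.01936 kg m^2.
Thin rod: I_cm = (1/12)ML² = (1/12)(2)(0.82)² = 0.11207 kg m^2; centre at d = 0.56 m, so the parallel axis theorem gives I = 0.11207 + (2)(0.56)² = 0.73927 kg m^2.
Total I = 1.4867 + 0.5307 + 0.01936 + 0.73927 = 2.776 kg m^2.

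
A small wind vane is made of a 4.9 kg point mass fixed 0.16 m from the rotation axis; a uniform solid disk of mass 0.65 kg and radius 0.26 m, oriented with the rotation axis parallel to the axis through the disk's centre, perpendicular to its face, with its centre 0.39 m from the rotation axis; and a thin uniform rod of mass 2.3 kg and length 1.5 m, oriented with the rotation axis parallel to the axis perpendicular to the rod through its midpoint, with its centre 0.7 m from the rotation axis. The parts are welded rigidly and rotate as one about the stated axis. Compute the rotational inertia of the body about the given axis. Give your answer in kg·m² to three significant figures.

1.80

Point mass: I_cm = 0; centre at d = 0.16 m, so the parallel axis theorem gives I = 0 + (4.9)(0.16)² = 0.12544 kg·m².
Solid disk: I_cm = (1/2)MR² = (1/2)(0.65)(0.26)² = 0.02197 kg·m²; centre at d = 0.39 m, so the parallel axis theorem gives I = 0.02197 + (0.65)(0.39)² = 0.12084 kg·m².
Thin rod: I_cm = (1/12)ML² = (1/12)(2.3)(1.5)² = 0.43125 kg·m²; centre at d = 0.7 m, so the parallel axis theorem gives I = 0.43125 + (2.3)(0.7)² = 1.5582 kg·m².
Total I = 0.12544 + 0.12084 + 1.5582 = 1.8045 kg·m².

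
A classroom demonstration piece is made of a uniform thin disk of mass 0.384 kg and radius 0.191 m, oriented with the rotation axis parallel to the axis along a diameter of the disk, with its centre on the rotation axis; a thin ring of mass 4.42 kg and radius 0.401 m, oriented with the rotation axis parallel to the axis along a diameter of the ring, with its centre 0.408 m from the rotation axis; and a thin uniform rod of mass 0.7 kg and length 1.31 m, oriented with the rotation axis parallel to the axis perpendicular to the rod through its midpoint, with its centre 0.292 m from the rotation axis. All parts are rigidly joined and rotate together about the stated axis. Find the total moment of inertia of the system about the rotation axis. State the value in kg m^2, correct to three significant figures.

1.25

Thin disk: I_cm = (1/4)MR² = (1/4)(0.384)(0.191)² = 0.0035022 kg m^2; axis through the centre, so I = 0.0035022 kg m^2.
Thin ring: I_cm = (1/2)MR² = (1/2)(4.42)(0.401)² = 0.35537 kg m^2; centre at d = 0.408 m, so the parallel axis theorem gives I = 0.35537 + (4.42)(0.408)² = 1.0911 kg m^2.
Thin rod: I_cm = (1/12)ML² = (1/12)(0.7)(1.31)² = 0.10011 kg m^2; centre at d = 0.292 m, so the parallel axis theorem gives I = 0.10011 + (0.7)(0.292)² = 0.15979 kg m^2.
Total I = 0.0035022 + 1.0911 + 0.15979 = 1.2544 kg m^2.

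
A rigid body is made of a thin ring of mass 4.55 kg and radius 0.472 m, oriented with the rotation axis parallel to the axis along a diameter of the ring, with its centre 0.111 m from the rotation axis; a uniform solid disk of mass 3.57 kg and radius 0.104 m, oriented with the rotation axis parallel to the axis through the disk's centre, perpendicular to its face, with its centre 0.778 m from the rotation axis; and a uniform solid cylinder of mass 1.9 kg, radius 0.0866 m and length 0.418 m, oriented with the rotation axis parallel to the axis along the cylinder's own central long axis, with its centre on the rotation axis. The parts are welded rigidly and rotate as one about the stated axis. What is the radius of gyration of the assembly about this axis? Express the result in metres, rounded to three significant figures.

Thin ring: I_cm = (1/2)MR² = (1/2)(4.55)(0.472)² = 0.50683 kg·m²; centre at d = 0.111 m, so the parallel axis theorem gives I = 0.50683 + (4.55)(0.111)² = 0.56289 kg·m².
Solid disk: I_cm = (1/2)MR² = (1/2)(3.57)(0.104)² = 0.019307 kg·m²; centre at d = 0.778 m, so the parallel axis theorem gives I = 0.019307 + (3.57)(0.778)² = 2.1802 kg·m².
Solid cylinder: I_cm = (1/2)MR² = (1/2)(1.9)(0.0866)² = 0.0071246 kg·m²; axis through the centre, so I = 0.0071246 kg·m².
Total I = 2.7502 kg·m²; total mass M = 10.02 kg.
k = √(I/M) = √(2.7502/10.02) = 0.5239 m.

0.524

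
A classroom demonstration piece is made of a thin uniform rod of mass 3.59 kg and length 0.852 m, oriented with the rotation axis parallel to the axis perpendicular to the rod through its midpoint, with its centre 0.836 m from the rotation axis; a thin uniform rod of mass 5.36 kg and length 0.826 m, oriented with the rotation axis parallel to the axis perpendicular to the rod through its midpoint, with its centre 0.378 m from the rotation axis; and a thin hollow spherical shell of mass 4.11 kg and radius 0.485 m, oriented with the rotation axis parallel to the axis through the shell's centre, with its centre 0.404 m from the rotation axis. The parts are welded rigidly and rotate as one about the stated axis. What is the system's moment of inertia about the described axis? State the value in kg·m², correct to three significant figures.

5.11

Thin rod: I_cm = (1/12)ML² = (1/12)(3.59)(0.852)² = 0.21717 kg·m²; centre at d = 0.836 m, so I = I_cm + Md² gives I = 0.21717 + (3.59)(0.836)² = 2.7262 kg·m².
Thin rod: I_cm = (1/12)ML² = (1/12)(5.36)(0.826)² = 0.30475 kg·m²; centre at d = 0.378 m, so I = I_cm + Md² gives I = 0.30475 + (5.36)(0.378)² = 1.0706 kg·m².
Spherical shell: I_cm = (2/3)MR² = (2/3)(4.11)(0.485)² = 0.64452 kg·m²; centre at d = 0.404 m, so I = I_cm + Md² gives I = 0.64452 + (4.11)(0.404)² = 1.3153 kg·m².
Total I = 2.7262 + 1.0706 + 1.3153 = 5.1121 kg·m².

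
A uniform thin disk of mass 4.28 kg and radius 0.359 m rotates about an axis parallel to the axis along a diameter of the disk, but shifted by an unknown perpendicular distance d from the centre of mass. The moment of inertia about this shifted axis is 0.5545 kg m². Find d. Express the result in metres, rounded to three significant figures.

About the centre-of-mass axis, I_cm = (1/4)MR² = (1/4)(4.28)(0.359)² = 0.1379 kg m².
Parallel axis theorem: I = I_cm + Md², so Md² = 0.5545 − 0.1379 = 0.4166 kg m².
d = √(0.4166 / 4.28) = 0.31199 m.

0.312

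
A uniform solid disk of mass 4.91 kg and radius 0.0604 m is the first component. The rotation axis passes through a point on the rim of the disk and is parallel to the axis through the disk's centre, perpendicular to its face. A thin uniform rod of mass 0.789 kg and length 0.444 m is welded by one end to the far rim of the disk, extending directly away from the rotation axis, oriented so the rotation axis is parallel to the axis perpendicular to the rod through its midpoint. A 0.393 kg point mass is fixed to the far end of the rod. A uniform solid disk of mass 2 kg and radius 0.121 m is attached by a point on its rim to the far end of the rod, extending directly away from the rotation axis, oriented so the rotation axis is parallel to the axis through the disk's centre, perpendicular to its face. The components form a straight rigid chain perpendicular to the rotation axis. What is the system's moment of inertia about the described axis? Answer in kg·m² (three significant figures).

1.21

Solid disk: I_cm = (1/2)MR² = (1/2)(4.91)(0.0604)² = 0.0089562 kg·m²; centre at d = 0.0604 m, so the parallel axis theorem gives I = 0.0089562 + (4.91)(0.0604)² = 0.026869 kg·m².
Thin rod: I_cm = (1/12)ML² = (1/12)(0.789)(0.444)² = 0.012962 kg·m²; centre at d = 0.0604 + 0.0604 + 0.222 = 0.3428 m, so the parallel axis theorem gives I = 0.012962 + (0.789)(0.3428)² = 0.10568 kg·m².
Point mass: I_cm = 0; centre at d = 0.0604 + 0.0604 + 0.222 + 0.222 = 0.5648 m, so the parallel axis theorem gives I = 0 + (0.393)(0.5648)² = 0.12537 kg·m².
Solid disk: I_cm = (1/2)MR² = (1/2)(2)(0.121)² = 0.014641 kg·m²; centre at d = 0.0604 + 0.0604 + 0.222 + 0.222 + 0.121 = 0.6858 m, so the parallel axis theorem gives I = 0.014641 + (2)(0.6858)² = 0.95528 kg·m².
Total I = 0.026869 + 0.10568 + 0.12537 + 0.95528 = 1.2132 kg·m².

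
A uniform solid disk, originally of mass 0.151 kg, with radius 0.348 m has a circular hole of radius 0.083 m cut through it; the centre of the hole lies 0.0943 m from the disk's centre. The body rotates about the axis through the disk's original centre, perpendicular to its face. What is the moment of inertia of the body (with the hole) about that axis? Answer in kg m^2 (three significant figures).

0.00904

Unpierced body about its centre: I₀ = (1/2)MR² = (1/2)(0.151)(0.348)² = 0.0091434 kg m^2.
The removed disk has mass m = M·(r/R)² = (0.151)(0.083/0.348)² = 0.0085896 kg (same uniform areal density).
Its moment of inertia about the rotation axis (parallel-axis theorem): I_hole = (1/2)mr² + md² = (1/2)(0.0085896)(0.083)² + (0.0085896)(0.0943)² = 0.00010597 kg m^2.
Treating the hole as negative mass, I = I₀ − I_hole = 0.0091434 − 0.00010597 = 0.0090374 kg m^2.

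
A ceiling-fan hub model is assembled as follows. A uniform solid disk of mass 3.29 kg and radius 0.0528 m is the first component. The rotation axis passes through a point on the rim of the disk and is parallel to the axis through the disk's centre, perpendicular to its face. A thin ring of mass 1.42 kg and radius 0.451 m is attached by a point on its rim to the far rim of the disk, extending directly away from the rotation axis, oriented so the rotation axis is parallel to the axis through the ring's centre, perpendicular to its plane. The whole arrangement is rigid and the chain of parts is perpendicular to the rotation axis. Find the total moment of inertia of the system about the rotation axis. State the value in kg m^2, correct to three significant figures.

Solid disk: I_cm = (1/2)MR² = (1/2)(3.29)(0.0528)² = 0.004586 kg m^2; centre at d = 0.0528 m, so I = I_cm + Md² gives I = 0.004586 + (3.29)(0.0528)² = 0.013758 kg m^2.
Thin ring: I_cm = MR² = (1.42)(0.451)² = 0.28883 kg m^2; centre at d = 0.0528 + 0.0528 + 0.451 = 0.5566 m, so I = I_cm + Md² gives I = 0.28883 + (1.42)(0.5566)² = 0.72875 kg m^2.
Total I = 0.013758 + 0.72875 = 0.74251 kg m^2.

0.743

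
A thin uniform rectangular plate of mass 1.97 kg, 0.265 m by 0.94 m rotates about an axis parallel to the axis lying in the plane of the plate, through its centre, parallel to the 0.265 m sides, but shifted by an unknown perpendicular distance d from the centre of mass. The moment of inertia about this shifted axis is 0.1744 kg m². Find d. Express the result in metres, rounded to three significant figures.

0.122

About the centre-of-mass axis, I_cm = (1/12)Mb² = (1/12)(1.97)(0.94)² = 0.14506 kg m².
Parallel axis theorem: I = I_cm + Md², so Md² = 0.1744 − 0.14506 = 0.029342 kg m².
d = √(0.029342 / 1.97) = 0.12204 m.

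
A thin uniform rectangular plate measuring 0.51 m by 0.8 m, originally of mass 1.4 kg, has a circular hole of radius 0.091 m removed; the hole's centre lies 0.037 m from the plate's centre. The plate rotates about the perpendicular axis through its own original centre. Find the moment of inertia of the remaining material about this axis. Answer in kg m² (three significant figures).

Unpierced body about its centre: I₀ = (1/12)M(a²+b²) = (1/12)(1.4)[(0.51)² + (0.8)²] = 0.10501 kg m².
The removed disk has mass m = M·πr²/(ab) = (1.4)·π(0.091)²/(0.51·0.8) = 0.089269 kg (same uniform areal density).
Its moment of inertia about the rotation axis (parallel-axis theorem): I_hole = (1/2)mr² + md² = (1/2)(0.089269)(0.091)² + (0.089269)(0.037)² = 0.00049183 kg m².
Treating the hole as negative mass, I = I₀ − I_hole = 0.10501 − 0.00049183 = 0.10452 kg m².

0.105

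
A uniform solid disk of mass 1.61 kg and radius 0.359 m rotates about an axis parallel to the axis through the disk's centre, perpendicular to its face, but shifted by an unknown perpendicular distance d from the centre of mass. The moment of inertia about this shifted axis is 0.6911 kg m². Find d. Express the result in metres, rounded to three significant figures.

About the centre-of-mass axis, I_cm = (1/2)MR² = (1/2)(1.61)(0.359)² = 0.10375 kg m².
Parallel axis theorem: I = I_cm + Md², so Md² = 0.6911 − 0.10375 = 0.58735 kg m².
d = √(0.58735 / 1.61) = 0.604 m.

0.604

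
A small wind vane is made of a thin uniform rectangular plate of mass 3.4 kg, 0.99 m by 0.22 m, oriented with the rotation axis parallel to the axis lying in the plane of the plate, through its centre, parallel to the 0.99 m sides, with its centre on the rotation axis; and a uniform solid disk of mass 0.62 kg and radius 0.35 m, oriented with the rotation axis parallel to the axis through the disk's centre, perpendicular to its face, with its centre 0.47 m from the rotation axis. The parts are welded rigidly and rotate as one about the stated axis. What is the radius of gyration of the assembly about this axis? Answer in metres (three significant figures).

0.217

Rectangular plate: I_cm = (1/12)Mb² = (1/12)(3.4)(0.22)² = 0.013713 kg·m²; axis through the centre, so I = 0.013713 kg·m².
Solid disk: I_cm = (1/2)MR² = (1/2)(0.62)(0.35)² = 0.037975 kg·m²; centre at d = 0.47 m, so the parallel axis theorem gives I = 0.037975 + (0.62)(0.47)² = 0.17493 kg·m².
Total I = 0.18865 kg·m²; total mass M = 4.02 kg.
k = √(I/M) = √(0.18865/4.02) = 0.21663 m.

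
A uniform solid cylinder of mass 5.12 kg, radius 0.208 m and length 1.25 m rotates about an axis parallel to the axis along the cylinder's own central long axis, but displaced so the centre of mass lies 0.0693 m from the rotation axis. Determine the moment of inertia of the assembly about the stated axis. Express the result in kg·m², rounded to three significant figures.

I_cm = (1/2)MR² = (1/2)(5.12)(0.208)² = 0.11076 kg·m²; centre at d = 0.0693 m, so the parallel axis theorem gives I = 0.11076 + (5.12)(0.0693)² = 0.13534 kg·m².

0.135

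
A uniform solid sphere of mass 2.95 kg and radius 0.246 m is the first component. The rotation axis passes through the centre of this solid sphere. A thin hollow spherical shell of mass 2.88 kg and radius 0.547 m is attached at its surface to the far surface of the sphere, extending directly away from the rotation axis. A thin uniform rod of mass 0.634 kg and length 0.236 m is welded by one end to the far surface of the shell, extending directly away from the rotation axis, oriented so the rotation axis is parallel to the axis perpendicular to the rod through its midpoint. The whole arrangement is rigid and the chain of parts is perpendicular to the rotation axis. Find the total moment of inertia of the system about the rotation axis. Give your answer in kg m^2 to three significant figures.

3.81

Solid sphere: I_cm = (2/5)MR² = (2/5)(2.95)(0.246)² = 0.071409 kg m^2; axis through the centre, so I = 0.071409 kg m^2.
Spherical shell: I_cm = (2/3)MR² = (2/3)(2.88)(0.547)² = 0.57448 kg m^2; centre at d = 0.246 + 0.547 = 0.793 m, so I = I_cm + Md² gives I = 0.57448 + (2.88)(0.793)² = 2.3856 kg m^2.
Thin rod: I_cm = (1/12)ML² = (1/12)(0.634)(0.236)² = 0.0029426 kg m^2; centre at d = 0.246 + 0.547 + 0.547 + 0.118 = 1.458 m, so I = I_cm + Md² gives I = 0.0029426 + (0.634)(1.458)² = 1.3507 kg m^2.
Total I = 0.071409 + 2.3856 + 1.3507 = 3.8077 kg m^2.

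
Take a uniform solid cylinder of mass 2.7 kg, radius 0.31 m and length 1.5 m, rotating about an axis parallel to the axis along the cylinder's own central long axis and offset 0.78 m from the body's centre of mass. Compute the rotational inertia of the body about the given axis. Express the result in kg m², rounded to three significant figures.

I_cm = (1/2)MR² = (1/2)(2.7)(0.31)² = 0.12974 kg m²; centre at d = 0.78 m, so I = I_cm + Md² gives I = 0.12974 + (2.7)(0.78)² = 1.7724 kg m².

1.77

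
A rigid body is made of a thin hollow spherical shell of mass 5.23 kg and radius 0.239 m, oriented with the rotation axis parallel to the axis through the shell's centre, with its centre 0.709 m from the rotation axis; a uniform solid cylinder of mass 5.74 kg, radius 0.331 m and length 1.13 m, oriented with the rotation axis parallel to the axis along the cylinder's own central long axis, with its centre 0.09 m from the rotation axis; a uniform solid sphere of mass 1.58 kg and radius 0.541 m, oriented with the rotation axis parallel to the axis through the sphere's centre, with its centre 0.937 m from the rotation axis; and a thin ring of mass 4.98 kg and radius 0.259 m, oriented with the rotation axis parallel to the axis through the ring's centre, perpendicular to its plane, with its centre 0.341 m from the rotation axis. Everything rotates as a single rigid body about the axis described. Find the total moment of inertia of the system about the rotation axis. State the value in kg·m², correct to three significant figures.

5.67

Spherical shell: I_cm = (2/3)MR² = (2/3)(5.23)(0.239)² = 0.19916 kg·m²; centre at d = 0.709 m, so I = I_cm + Md² gives I = 0.19916 + (5.23)(0.709)² = 2.8282 kg·m².
Solid cylinder: I_cm = (1/2)MR² = (1/2)(5.74)(0.331)² = 0.31444 kg·m²; centre at d = 0.09 m, so I = I_cm + Md² gives I = 0.31444 + (5.74)(0.09)² = 0.36093 kg·m².
Solid sphere: I_cm = (2/5)MR² = (2/5)(1.58)(0.541)² = 0.18497 kg·m²; centre at d = 0.937 m, so I = I_cm + Md² gives I = 0.18497 + (1.58)(0.937)² = 1.5722 kg·m².
Thin ring: I_cm = MR² = (4.98)(0.259)² = 0.33406 kg·m²; centre at d = 0.341 m, so I = I_cm + Md² gives I = 0.33406 + (4.98)(0.341)² = 0.91314 kg·m².
Total I = 2.8282 + 0.36093 + 1.5722 + 0.91314 = 5.6744 kg·m².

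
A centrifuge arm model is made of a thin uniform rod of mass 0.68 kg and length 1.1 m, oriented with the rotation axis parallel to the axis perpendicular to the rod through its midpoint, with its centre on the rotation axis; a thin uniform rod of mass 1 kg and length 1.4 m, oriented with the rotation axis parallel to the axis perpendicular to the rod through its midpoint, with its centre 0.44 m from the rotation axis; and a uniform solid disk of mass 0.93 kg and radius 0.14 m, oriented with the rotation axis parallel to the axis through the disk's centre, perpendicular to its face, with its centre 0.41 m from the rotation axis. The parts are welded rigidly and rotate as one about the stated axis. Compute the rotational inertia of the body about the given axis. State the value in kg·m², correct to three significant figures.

0.591

Thin rod: I_cm = (1/12)ML² = (1/12)(0.68)(1.1)² = 0.068567 kg·m²; axis through the centre, so I = 0.068567 kg·m².
Thin rod: I_cm = (1/12)ML² = (1/12)(1)(1.4)² = 0.16333 kg·m²; centre at d = 0.44 m, so I = I_cm + Md² gives I = 0.16333 + (1)(0.44)² = 0.35693 kg·m².
Solid disk: I_cm = (1/2)MR² = (1/2)(0.93)(0.14)² = 0.009114 kg·m²; centre at d = 0.41 m, so I = I_cm + Md² gives I = 0.009114 + (0.93)(0.41)² = 0.16545 kg·m².
Total I = 0.068567 + 0.35693 + 0.16545 = 0.59095 kg·m².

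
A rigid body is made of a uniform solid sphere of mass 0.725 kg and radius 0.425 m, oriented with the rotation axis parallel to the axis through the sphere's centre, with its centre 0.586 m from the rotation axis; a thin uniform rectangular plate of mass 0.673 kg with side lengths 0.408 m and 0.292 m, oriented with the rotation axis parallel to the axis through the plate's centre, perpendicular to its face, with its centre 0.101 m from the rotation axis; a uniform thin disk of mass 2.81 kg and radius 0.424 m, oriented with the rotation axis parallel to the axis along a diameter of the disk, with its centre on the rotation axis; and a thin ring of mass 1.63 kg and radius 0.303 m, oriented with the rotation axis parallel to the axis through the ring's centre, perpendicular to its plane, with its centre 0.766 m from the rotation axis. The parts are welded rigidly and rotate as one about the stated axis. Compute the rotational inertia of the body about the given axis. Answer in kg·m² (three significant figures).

Solid sphere: I_cm = (2/5)MR² = (2/5)(0.725)(0.425)² = 0.052381 kg·m²; centre at d = 0.586 m, so the parallel axis theorem gives I = 0.052381 + (0.725)(0.586)² = 0.30134 kg·m².
Rectangular plate: I_cm = (1/12)M(a²+b²) = (1/12)(0.673)[(0.408)² + (0.292)²] = 0.014118 kg·m²; centre at d = 0.101 m, so the parallel axis theorem gives I = 0.014118 + (0.673)(0.101)² = 0.020983 kg·m².
Thin disk: I_cm = (1/4)MR² = (1/4)(2.81)(0.424)² = 0.12629 kg·m²; axis through the centre, so I = 0.12629 kg·m².
Thin ring: I_cm = MR² = (1.63)(0.303)² = 0.14965 kg·m²; centre at d = 0.766 m, so the parallel axis theorem gives I = 0.14965 + (1.63)(0.766)² = 1.1061 kg·m².
Total I = 0.30134 + 0.020983 + 0.12629 + 1.1061 = 1.5547 kg·m².

1.55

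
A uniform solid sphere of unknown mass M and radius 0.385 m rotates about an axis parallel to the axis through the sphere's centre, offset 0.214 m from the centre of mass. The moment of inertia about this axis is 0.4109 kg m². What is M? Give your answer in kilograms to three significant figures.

3.91

I = I_cm + Md² = (2/5)MR² + Md² = M·[0.4·(0.385)² + (0.214)²] = M·0.10509.
So M = 0.4109 / 0.10509 = 3.9101 kg.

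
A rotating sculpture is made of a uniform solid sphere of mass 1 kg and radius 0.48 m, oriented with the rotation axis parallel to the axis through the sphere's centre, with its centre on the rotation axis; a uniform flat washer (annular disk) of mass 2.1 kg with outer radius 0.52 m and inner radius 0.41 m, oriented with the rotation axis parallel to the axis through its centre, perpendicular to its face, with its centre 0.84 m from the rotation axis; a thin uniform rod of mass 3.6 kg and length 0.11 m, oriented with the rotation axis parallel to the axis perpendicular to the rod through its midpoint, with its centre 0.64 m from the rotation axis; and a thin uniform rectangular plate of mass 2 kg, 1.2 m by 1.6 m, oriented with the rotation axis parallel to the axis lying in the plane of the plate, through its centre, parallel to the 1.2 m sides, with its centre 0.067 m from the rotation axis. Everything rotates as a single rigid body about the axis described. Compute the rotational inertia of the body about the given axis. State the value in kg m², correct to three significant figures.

Solid sphere: I_cm = (2/5)MR² = (2/5)(1)(0.48)² = 0.09216 kg m²; axis through the centre, so I = 0.09216 kg m².
Annular disk: I_cm = (1/2)M(R²+r²) = (1/2)(2.1)[(0.52)² + (0.41)²] = 0.46043 kg m²; centre at d = 0.84 m, so I = I_cm + Md² gives I = 0.46043 + (2.1)(0.84)² = 1.9422 kg m².
Thin rod: I_cm = (1/12)ML² = (1/12)(3.6)(0.11)² = 0.00363 kg m²; centre at d = 0.64 m, so I = I_cm + Md² gives I = 0.00363 + (3.6)(0.64)² = 1.4782 kg m².
Rectangular plate: I_cm = (1/12)Mb² = (1/12)(2)(1.6)² = 0.42667 kg m²; centre at d = 0.067 m, so I = I_cm + Md² gives I = 0.42667 + (2)(0.067)² = 0.43564 kg m².
Total I = 0.09216 + 1.9422 + 1.4782 + 0.43564 = 3.9482 kg m².

3.95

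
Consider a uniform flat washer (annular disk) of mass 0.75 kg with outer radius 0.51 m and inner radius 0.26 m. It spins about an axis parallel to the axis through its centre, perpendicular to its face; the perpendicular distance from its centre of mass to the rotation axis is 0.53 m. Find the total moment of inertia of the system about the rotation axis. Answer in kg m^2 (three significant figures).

I_cm = (1/2)M(R²+r²) = (1/2)(0.75)[(0.51)² + (0.26)²] = 0.12289 kg m^2; centre at d = 0.53 m, so the parallel axis theorem gives I = 0.12289 + (0.75)(0.53)² = 0.33356 kg m^2.

0.334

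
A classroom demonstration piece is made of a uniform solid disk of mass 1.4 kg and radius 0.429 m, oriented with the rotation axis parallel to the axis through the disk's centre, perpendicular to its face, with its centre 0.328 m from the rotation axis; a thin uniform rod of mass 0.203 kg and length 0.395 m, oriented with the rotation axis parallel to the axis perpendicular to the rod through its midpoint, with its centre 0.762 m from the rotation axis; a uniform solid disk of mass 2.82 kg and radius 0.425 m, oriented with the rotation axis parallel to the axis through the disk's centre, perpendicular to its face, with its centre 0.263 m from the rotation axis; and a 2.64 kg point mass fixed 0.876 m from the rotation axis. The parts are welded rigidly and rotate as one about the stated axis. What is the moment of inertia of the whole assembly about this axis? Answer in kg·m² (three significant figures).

2.88

Solid disk: I_cm = (1/2)MR² = (1/2)(1.4)(0.429)² = 0.12883 kg·m²; centre at d = 0.328 m, so the parallel axis theorem gives I = 0.12883 + (1.4)(0.328)² = 0.27945 kg·m².
Thin rod: I_cm = (1/12)ML² = (1/12)(0.203)(0.395)² = 0.0026394 kg·m²; centre at d = 0.762 m, so the parallel axis theorem gives I = 0.0026394 + (0.203)(0.762)² = 0.12051 kg·m².
Solid disk: I_cm = (1/2)MR² = (1/2)(2.82)(0.425)² = 0.25468 kg·m²; centre at d = 0.263 m, so the parallel axis theorem gives I = 0.25468 + (2.82)(0.263)² = 0.44974 kg·m².
Point mass: I_cm = 0; centre at d = 0.876 m, so the parallel axis theorem gives I = 0 + (2.64)(0.876)² = 2.0259 kg·m².
Total I = 0.27945 + 0.12051 + 0.44974 + 2.0259 = 2.8756 kg·m².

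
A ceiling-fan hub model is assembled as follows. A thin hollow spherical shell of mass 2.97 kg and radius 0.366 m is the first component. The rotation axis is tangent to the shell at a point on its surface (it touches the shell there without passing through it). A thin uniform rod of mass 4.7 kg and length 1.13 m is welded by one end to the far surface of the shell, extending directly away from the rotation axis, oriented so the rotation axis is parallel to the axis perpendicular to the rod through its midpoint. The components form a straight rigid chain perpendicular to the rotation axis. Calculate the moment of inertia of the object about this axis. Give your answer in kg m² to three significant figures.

9.07

Spherical shell: I_cm = (2/3)MR² = (2/3)(2.97)(0.366)² = 0.26523 kg m²; centre at d = 0.366 m, so the parallel axis theorem gives I = 0.26523 + (2.97)(0.366)² = 0.66308 kg m².
Thin rod: I_cm = (1/12)ML² = (1/12)(4.7)(1.13)² = 0.50012 kg m²; centre at d = 0.366 + 0.366 + 0.565 = 1.297 m, so the parallel axis theorem gives I = 0.50012 + (4.7)(1.297)² = 8.4065 kg m².
Total I = 0.66308 + 8.4065 = 9.0696 kg m².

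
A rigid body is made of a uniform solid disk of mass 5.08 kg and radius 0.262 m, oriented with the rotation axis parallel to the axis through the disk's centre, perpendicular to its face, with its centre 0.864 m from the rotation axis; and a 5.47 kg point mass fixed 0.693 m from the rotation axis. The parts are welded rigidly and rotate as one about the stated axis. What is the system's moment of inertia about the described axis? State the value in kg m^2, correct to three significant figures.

Solid disk: I_cm = (1/2)MR² = (1/2)(5.08)(0.262)² = 0.17436 kg m^2; centre at d = 0.864 m, so the parallel axis theorem gives I = 0.17436 + (5.08)(0.864)² = 3.9666 kg m^2.
Point mass: I_cm = 0; centre at d = 0.693 m, so the parallel axis theorem gives I = 0 + (5.47)(0.693)² = 2.627 kg m^2.
Total I = 3.9666 + 2.627 = 6.5935 kg m^2.

6.59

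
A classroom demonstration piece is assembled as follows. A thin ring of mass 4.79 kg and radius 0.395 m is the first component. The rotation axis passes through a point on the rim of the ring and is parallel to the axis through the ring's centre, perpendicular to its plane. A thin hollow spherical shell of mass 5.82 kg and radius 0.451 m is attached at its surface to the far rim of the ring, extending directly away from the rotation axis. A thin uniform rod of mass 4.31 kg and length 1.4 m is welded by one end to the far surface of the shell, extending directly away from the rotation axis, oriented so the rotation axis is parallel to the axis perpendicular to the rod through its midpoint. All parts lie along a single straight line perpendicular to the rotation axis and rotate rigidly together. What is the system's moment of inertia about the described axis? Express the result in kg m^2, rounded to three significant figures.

36.6

Thin ring: I_cm = MR² = (4.79)(0.395)² = 0.74736 kg m^2; centre at d = 0.395 m, so I = I_cm + Md² gives I = 0.74736 + (4.79)(0.395)² = 1.4947 kg m^2.
Spherical shell: I_cm = (2/3)MR² = (2/3)(5.82)(0.451)² = 0.7892 kg m^2; centre at d = 0.395 + 0.395 + 0.451 = 1.241 m, so I = I_cm + Md² gives I = 0.7892 + (5.82)(1.241)² = 9.7525 kg m^2.
Thin rod: I_cm = (1/12)ML² = (1/12)(4.31)(1.4)² = 0.70397 kg m^2; centre at d = 0.395 + 0.395 + 0.451 + 0.451 + 0.7 = 2.392 m, so I = I_cm + Md² gives I = 0.70397 + (4.31)(2.392)² = 25.364 kg m^2.
Total I = 1.4947 + 9.7525 + 25.364 = 36.612 kg m^2.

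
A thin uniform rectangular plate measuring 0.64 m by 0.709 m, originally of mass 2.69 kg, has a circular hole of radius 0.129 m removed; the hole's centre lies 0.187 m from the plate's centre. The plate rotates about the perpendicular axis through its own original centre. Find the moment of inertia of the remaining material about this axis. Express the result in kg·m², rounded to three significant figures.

Unpierced body about its centre: I₀ = (1/12)M(a²+b²) = (1/12)(2.69)[(0.64)² + (0.709)²] = 0.2045 kg·m².
The removed disk has mass m = M·πr²/(ab) = (2.69)·π(0.129)²/(0.64·0.709) = 0.30992 kg (same uniform areal density).
Its moment of inertia about the rotation axis (parallel-axis theorem): I_hole = (1/2)mr² + md² = (1/2)(0.30992)(0.129)² + (0.30992)(0.187)² = 0.013416 kg·m².
Treating the hole as negative mass, I = I₀ − I_hole = 0.2045 − 0.013416 = 0.19109 kg·m².

0.191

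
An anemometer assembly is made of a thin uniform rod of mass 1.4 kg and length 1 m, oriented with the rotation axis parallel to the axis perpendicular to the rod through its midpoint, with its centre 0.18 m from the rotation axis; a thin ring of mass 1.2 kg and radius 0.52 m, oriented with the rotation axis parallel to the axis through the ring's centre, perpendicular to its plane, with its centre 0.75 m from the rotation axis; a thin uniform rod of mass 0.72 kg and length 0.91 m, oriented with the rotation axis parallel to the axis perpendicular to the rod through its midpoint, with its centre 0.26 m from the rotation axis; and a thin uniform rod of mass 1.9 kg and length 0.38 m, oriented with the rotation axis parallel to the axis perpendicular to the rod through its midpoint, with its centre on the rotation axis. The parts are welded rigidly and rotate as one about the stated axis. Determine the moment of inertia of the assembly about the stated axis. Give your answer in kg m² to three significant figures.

1.28

Thin rod: I_cm = (1/12)ML² = (1/12)(1.4)(1)² = 0.11667 kg m²; centre at d = 0.18 m, so I = I_cm + Md² gives I = 0.11667 + (1.4)(0.18)² = 0.16203 kg m².
Thin ring: I_cm = MR² = (1.2)(0.52)² = 0.32448 kg m²; centre at d = 0.75 m, so I = I_cm + Md² gives I = 0.32448 + (1.2)(0.75)² = 0.99948 kg m².
Thin rod: I_cm = (1/12)ML² = (1/12)(0.72)(0.91)² = 0.049686 kg m²; centre at d = 0.26 m, so I = I_cm + Md² gives I = 0.049686 + (0.72)(0.26)² = 0.098358 kg m².
Thin rod: I_cm = (1/12)ML² = (1/12)(1.9)(0.38)² = 0.022863 kg m²; axis through the centre, so I = 0.022863 kg m².
Total I = 0.16203 + 0.99948 + 0.098358 + 0.022863 = 1.2827 kg m².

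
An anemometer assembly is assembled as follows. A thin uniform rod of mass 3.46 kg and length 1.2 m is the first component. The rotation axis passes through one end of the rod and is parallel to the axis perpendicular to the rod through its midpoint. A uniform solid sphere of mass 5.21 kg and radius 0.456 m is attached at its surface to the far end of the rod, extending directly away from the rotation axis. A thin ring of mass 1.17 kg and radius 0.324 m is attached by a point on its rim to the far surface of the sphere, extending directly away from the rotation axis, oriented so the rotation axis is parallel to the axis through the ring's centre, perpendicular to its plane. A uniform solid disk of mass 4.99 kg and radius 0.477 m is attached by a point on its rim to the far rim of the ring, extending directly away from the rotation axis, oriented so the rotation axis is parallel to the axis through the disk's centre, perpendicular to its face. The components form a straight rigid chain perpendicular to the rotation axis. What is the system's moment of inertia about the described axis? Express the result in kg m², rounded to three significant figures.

Thin rod: I_cm = (1/12)ML² = (1/12)(3.46)(1.2)² = 0.4152 kg m²; centre at d = 0.6 m, so the parallel axis theorem gives I = 0.4152 + (3.46)(0.6)² = 1.6608 kg m².
Solid sphere: I_cm = (2/5)MR² = (2/5)(5.21)(0.456)² = 0.43334 kg m²; centre at d = 0.6 + 0.6 + 0.456 = 1.656 m, so the parallel axis theorem gives I = 0.43334 + (5.21)(1.656)² = 14.721 kg m².
Thin ring: I_cm = MR² = (1.17)(0.324)² = 0.12282 kg m²; centre at d = 0.6 + 0.6 + 0.456 + 0.456 + 0.324 = 2.436 m, so the parallel axis theorem gives I = 0.12282 + (1.17)(2.436)² = 7.0657 kg m².
Solid disk: I_cm = (1/2)MR² = (1/2)(4.99)(0.477)² = 0.56768 kg m²; centre at d = 0.6 + 0.6 + 0.456 + 0.456 + 0.324 + 0.324 + 0.477 = 3.237 m, so the parallel axis theorem gives I = 0.56768 + (4.99)(3.237)² = 52.854 kg m².
Total I = 1.6608 + 14.721 + 7.0657 + 52.854 = 76.301 kg m².

76.3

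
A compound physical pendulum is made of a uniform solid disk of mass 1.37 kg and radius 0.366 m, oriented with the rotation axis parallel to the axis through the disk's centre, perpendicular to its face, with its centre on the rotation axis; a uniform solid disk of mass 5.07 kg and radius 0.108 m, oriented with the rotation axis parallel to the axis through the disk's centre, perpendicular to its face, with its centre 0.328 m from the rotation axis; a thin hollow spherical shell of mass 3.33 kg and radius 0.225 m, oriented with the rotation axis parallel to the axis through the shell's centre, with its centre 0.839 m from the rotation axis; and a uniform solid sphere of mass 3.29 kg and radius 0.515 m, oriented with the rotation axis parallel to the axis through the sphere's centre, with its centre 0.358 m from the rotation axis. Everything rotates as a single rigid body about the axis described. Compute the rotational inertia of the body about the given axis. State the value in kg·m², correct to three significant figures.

Solid disk: I_cm = (1/2)MR² = (1/2)(1.37)(0.366)² = 0.09176 kg·m²; axis through the centre, so I = 0.09176 kg·m².
Solid disk: I_cm = (1/2)MR² = (1/2)(5.07)(0.108)² = 0.029568 kg·m²; centre at d = 0.328 m, so I = I_cm + Md² gives I = 0.029568 + (5.07)(0.328)² = 0.57502 kg·m².
Spherical shell: I_cm = (2/3)MR² = (2/3)(3.33)(0.225)² = 0.11239 kg·m²; centre at d = 0.839 m, so I = I_cm + Md² gives I = 0.11239 + (3.33)(0.839)² = 2.4564 kg·m².
Solid sphere: I_cm = (2/5)MR² = (2/5)(3.29)(0.515)² = 0.34904 kg·m²; centre at d = 0.358 m, so I = I_cm + Md² gives I = 0.34904 + (3.29)(0.358)² = 0.7707 kg·m².
Total I = 0.09176 + 0.57502 + 2.4564 + 0.7707 = 3.8939 kg·m².

3.89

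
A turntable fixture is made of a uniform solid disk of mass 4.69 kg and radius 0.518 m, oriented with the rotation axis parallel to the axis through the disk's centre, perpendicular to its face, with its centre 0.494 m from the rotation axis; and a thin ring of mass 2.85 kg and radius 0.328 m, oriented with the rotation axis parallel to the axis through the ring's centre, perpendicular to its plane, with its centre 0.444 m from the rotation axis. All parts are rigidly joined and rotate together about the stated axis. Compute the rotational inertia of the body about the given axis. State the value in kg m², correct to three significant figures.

Solid disk: I_cm = (1/2)MR² = (1/2)(4.69)(0.518)² = 0.62922 kg m²; centre at d = 0.494 m, so I = I_cm + Md² gives I = 0.62922 + (4.69)(0.494)² = 1.7737 kg m².
Thin ring: I_cm = MR² = (2.85)(0.328)² = 0.30661 kg m²; centre at d = 0.444 m, so I = I_cm + Md² gives I = 0.30661 + (2.85)(0.444)² = 0.86845 kg m².
Total I = 1.7737 + 0.86845 = 2.6422 kg m².

2.64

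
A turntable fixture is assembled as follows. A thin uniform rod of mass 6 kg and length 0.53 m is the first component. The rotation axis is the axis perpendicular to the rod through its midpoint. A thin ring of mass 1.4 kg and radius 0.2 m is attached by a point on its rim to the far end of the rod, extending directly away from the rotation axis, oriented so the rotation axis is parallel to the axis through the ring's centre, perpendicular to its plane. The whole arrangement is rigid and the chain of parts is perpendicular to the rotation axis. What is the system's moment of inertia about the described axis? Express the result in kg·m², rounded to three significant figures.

0.499

Thin rod: I_cm = (1/12)ML² = (1/12)(6)(0.53)² = 0.14045 kg·m²; axis through the centre, so I = 0.14045 kg·m².
Thin ring: I_cm = MR² = (1.4)(0.2)² = 0.056 kg·m²; centre at d = 0.265 + 0.2 = 0.465 m, so the parallel axis theorem gives I = 0.056 + (1.4)(0.465)² = 0.35872 kg·m².
Total I = 0.14045 + 0.35872 = 0.49917 kg·m².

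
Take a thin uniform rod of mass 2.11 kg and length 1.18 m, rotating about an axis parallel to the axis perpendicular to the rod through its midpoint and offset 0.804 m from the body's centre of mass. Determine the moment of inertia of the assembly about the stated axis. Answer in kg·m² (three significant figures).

I_cm = (1/12)ML² = (1/12)(2.11)(1.18)² = 0.24483 kg·m²; centre at d = 0.804 m, so the parallel axis theorem gives I = 0.24483 + (2.11)(0.804)² = 1.6088 kg·m².

1.61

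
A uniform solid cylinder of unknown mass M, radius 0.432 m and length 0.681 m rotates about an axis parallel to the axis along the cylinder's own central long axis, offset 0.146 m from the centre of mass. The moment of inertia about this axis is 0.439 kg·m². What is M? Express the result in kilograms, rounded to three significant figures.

I = I_cm + Md² = (1/2)MR² + Md² = M·[0.5·(0.432)² + (0.146)²] = M·0.11463.
So M = 0.439 / 0.11463 = 3.8298 kg.

3.83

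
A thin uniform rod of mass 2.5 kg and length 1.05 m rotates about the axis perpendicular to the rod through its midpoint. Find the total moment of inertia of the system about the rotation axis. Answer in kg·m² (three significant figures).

I_cm = (1/12)ML² = (1/12)(2.5)(1.05)² = 0.22969 kg·m²; axis through the centre, so I = 0.22969 kg·m².

0.230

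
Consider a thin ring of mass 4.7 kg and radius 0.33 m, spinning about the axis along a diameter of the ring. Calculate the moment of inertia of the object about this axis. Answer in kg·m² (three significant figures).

0.256

I_cm = (1/2)MR² = (1/2)(4.7)(0.33)² = 0.25592 kg·m²; axis through the centre, so I = 0.25592 kg·m².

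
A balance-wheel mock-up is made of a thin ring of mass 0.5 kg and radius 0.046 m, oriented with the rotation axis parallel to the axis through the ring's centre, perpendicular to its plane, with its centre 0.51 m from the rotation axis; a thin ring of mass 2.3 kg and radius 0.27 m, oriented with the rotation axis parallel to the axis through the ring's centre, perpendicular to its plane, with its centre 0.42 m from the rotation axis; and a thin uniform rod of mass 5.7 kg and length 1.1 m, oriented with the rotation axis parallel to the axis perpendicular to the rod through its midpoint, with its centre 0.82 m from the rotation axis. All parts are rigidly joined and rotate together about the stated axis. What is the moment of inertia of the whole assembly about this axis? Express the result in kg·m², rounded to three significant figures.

5.11

Thin ring: I_cm = MR² = (0.5)(0.046)² = 0.001058 kg·m²; centre at d = 0.51 m, so I = I_cm + Md² gives I = 0.001058 + (0.5)(0.51)² = 0.13111 kg·m².
Thin ring: I_cm = MR² = (2.3)(0.27)² = 0.16767 kg·m²; centre at d = 0.42 m, so I = I_cm + Md² gives I = 0.16767 + (2.3)(0.42)² = 0.57339 kg·m².
Thin rod: I_cm = (1/12)ML² = (1/12)(5.7)(1.1)² = 0.57475 kg·m²; centre at d = 0.82 m, so I = I_cm + Md² gives I = 0.57475 + (5.7)(0.82)² = 4.4074 kg·m².
Total I = 0.13111 + 0.57339 + 4.4074 = 5.1119 kg·m².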